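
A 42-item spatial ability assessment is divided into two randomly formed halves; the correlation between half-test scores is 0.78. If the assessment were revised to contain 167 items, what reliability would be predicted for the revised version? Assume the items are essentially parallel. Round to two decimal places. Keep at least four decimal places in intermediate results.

0.97

First correct the split-half correlation to full-test reliability: r_full = 2 × 0.78 / (1 + 0.78) ≈ 0.8764
Length factor from 42 to 167 items: n = 167/42 = 3.9762
r_new = n·r_full / (1 + (n − 1)·r_full) = 3.4847 / 3.6083 ≈ 0.9657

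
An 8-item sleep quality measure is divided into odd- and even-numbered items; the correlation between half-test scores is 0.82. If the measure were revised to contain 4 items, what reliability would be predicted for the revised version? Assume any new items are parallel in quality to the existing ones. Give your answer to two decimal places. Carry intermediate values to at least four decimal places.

Full-test reliability from the split-half r: r_full = 2(0.82)/(1 + 0.82) = 0.9011
Then adjust to 4 items: n = 4/8 = 0.5000
r_new = n·r_full / (1 + (n − 1)·r_full) = 0.4506 / 0.5494 ≈ 0.8202

0.82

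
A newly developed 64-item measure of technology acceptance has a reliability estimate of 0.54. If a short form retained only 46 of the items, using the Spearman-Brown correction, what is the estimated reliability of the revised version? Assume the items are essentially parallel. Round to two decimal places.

The new length is 46/64 = 0.7188 times the old.
By Spearman-Brown, r_new = n r / (1 + (n − 1) r).
r_new = (0.7188 × 0.54) / (1 + (0.7188 − 1) × 0.54)
r_new = 0.3882 / 0.8482 ≈ 0.4577

0.46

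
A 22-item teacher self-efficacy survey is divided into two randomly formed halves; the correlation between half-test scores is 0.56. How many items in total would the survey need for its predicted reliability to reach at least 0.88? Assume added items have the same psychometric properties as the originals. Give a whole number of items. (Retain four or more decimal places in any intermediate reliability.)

64

r_full = 2(0.56)/(1 + 0.56) = 0.7179
n = r_tgt(1 − r_full) / [r_full(1 − r_tgt)] = 0.88 × 0.2821 / (0.7179 × 0.12) ≈ 2.8816
Required items = 2.8816 × 22 = 63.40, so 64 items.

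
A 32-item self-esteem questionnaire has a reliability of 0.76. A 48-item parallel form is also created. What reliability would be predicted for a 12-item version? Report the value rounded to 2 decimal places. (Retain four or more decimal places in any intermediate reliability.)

Only the ratio of lengths matters: n = 12/32 = 0.3750
r_{12} = n·r / (1 + (n − 1)·r) = 0.2850 / 0.5250 ≈ 0.5429

0.54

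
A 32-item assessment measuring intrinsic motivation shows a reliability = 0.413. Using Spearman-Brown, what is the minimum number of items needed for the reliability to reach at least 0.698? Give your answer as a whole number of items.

n = 0.698(1 − 0.413) / [0.413(1 − 0.698)]
  = 0.409726 / 0.124726 = 3.2850
So the test needs 3.2850 × 32 ≈ 105.12 items; rounding up, 106.

106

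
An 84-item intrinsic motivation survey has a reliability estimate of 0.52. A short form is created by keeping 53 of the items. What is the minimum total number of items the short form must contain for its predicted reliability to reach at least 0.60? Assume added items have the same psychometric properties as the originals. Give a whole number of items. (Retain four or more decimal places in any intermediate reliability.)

Short-form reliability: n = 53/84 = 0.6310; r_53 = n·r/(1+(n−1)r) ≈ 0.4060
Length factor from the short form to reach 0.60: n' = 0.60(1 − 0.4060) / [0.4060(1 − 0.60)] ≈ 2.1946
Total items = 2.1946 × 53 = 116.31, rounded up to 117.

117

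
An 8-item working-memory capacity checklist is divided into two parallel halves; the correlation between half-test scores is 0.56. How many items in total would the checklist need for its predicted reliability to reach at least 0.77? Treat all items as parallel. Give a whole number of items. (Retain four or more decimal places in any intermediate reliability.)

11

Corrected full-test reliability: r_full = 2 × 0.56 / (1 + 0.56) ≈ 0.7179
n = r_tgt(1 − r_full) / [r_full(1 − r_tgt)] = 0.77 × 0.2821 / (0.7179 × 0.23) ≈ 1.3155
Items = 1.3155 × 8 ≈ 10.52 → 11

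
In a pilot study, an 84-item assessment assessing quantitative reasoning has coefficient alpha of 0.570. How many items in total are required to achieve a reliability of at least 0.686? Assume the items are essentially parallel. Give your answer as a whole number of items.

139

Spearman-Brown solved for the length factor n:
n = r_target (1 − r_old) / [ r_old (1 − r_target) ]
n = [0.686 × 0.430] / [0.570 × 0.314]
  = 0.294980 / 0.178980 = 1.6481
1.6481 × 84 = 138.44 → 139 items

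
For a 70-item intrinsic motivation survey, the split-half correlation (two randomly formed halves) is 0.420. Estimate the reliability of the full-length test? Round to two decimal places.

r_full = 2r_hh / (1 + r_hh) = 2 × 0.420 / (1 + 0.420)
       = 0.8400 / 1.4200 = 0.5915

0.59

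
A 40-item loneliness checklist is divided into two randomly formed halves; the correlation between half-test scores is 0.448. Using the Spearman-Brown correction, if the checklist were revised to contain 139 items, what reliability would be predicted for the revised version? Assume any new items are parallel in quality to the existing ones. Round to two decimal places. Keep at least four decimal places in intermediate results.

0.85

Spearman-Brown correction (n = 2): r_full = 2·0.448/(1 + 0.448) = 0.6188
Length factor from 40 to 139 items: n = 139/40 = 3.4750
r_new = n·r_full / (1 + (n − 1)·r_full) = 2.1503 / 2.5315 ≈ 0.8494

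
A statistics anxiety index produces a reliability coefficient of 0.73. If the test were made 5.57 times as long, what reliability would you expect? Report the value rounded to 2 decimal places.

0.94

r_new = 5.57·0.73 / [1 + (5.57 − 1)·0.73]
r_new = 4.0661 / 4.3361 ≈ 0.9377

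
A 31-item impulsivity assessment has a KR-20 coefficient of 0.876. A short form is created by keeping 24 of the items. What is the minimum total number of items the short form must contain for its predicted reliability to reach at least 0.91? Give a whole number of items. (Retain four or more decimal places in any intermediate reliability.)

First, r for the 24-item form: n = 24/31 = 0.7742, so r_24 = 0.7742·0.876/(1 + (0.7742 − 1)·0.876) = 0.8454
Length factor from the short form to reach 0.91: n' = 0.91(1 − 0.8454) / [0.8454(1 − 0.91)] ≈ 1.8490
Total items = 1.8490 × 24 = 44.38, rounded up to 45.

45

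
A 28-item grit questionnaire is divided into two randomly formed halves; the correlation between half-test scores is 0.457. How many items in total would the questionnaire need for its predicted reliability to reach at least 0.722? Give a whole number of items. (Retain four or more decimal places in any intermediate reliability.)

Corrected full-test reliability: r_full = 2 × 0.457 / (1 + 0.457) ≈ 0.6273
Solve Spearman-Brown for n: n = 0.722(1 − 0.6273) / [0.6273(1 − 0.722)] = 1.5430
Items = 1.5430 × 28 ≈ 43.20 → 44

44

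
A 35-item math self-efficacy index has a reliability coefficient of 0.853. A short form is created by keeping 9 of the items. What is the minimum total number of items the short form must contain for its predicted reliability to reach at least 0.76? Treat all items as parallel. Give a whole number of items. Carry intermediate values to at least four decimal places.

20

First, r for the 9-item form: n = 9/35 = 0.2571, so r_9 = 0.2571·0.853/(1 + (0.2571 − 1)·0.853) = 0.5987
Length factor from the short form to reach 0.76: n' = 0.76(1 − 0.5987) / [0.5987(1 − 0.76)] ≈ 2.1226
Items = 2.1226 × 9 ≈ 19.10 → 20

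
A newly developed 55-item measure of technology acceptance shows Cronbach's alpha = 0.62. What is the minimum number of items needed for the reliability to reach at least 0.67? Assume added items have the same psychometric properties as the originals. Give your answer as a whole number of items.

Invert Spearman-Brown to solve for n:
n = r*(1 − r) / [ r (1 − r*) ]
n = 0.67 × (1 − 0.62) / [ 0.62 × (1 − 0.67) ]
  = 0.2546 / 0.2046 = 1.2444
Items needed = n × 55 = 1.2444 × 55 ≈ 68.44 → round up to 69

69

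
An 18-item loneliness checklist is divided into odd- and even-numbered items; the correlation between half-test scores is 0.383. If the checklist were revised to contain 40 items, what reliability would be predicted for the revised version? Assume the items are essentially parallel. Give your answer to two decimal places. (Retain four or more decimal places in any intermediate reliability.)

0.73

First correct the split-half correlation to full-test reliability: r_full = 2 × 0.383 / (1 + 0.383) ≈ 0.5539
Length factor from 18 to 40 items: n = 40/18 = 2.2222
r_new = n·r_full / (1 + (n − 1)·r_full) = 1.2309 / 1.6770 ≈ 0.7340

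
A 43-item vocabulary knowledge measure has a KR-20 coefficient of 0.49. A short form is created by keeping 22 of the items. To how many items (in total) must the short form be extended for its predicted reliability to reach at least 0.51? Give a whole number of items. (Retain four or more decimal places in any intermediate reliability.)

47

First, r for the 22-item form: n = 22/43 = 0.5116, so r_22 = 0.5116·0.49/(1 + (0.5116 − 1)·0.49) = 0.3296
Length factor from the short form to reach 0.51: n' = 0.51(1 − 0.3296) / [0.3296(1 − 0.51)] ≈ 2.1170
Total items = 2.1170 × 22 = 46.57, rounded up to 47.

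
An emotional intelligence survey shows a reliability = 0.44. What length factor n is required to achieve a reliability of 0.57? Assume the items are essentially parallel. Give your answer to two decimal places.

1.69

n = [0.57 × 0.56] / [0.44 × 0.43]
n = 0.3192 / 0.1892 ≈ 1.6871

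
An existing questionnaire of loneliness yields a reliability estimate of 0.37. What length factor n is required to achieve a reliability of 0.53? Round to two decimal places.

n = 0.53 × (1 − 0.37) / [ 0.37 × (1 − 0.53) ]
  = 0.3339 / 0.1739 = 1.9201

1.92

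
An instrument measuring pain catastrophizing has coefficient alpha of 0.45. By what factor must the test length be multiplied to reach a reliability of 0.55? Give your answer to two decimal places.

n = [0.55 × 0.55] / [0.45 × 0.45]
n = 0.3025 / 0.2025 ≈ 1.4938

1.49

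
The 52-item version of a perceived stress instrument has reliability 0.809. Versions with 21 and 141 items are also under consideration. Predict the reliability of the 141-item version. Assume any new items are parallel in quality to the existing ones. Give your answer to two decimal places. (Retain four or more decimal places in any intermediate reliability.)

The 21-item form is not needed; work directly from the 52-item form with n = 141/52 = 2.7115.
r_{141} = n·r / (1 + (n − 1)·r) = 2.1936 / 2.3846 ≈ 0.9199

0.92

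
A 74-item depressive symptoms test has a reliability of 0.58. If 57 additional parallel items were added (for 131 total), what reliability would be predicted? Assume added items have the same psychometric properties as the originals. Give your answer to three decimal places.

The new length is 131/74 = 1.7703 times the old.
By Spearman-Brown, r_new = n r / (1 + (n − 1) r).
r_new = 1.7703·0.58 / [1 + (1.7703 − 1)·0.58]
r_new = 1.0268 / 1.4468 ≈ 0.7097

0.710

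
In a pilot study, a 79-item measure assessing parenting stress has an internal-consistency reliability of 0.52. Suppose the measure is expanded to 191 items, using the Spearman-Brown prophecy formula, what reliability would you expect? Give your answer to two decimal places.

0.72

The new length is 191/79 = 2.4177 times the old.
Spearman-Brown: r_new = n·r / (1 + (n − 1)·r)
r_new = (2.4177 × 0.52) / (1 + (2.4177 − 1) × 0.52)
     = 1.2572 / 1.7372 = 0.7237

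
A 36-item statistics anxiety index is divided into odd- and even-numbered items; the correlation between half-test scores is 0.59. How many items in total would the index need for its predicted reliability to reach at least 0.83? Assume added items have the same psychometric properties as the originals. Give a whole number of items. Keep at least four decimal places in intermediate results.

62

Corrected full-test reliability: r_full = 2 × 0.59 / (1 + 0.59) ≈ 0.7421
Solve Spearman-Brown for n: n = 0.83(1 − 0.7421) / [0.7421(1 − 0.83)] = 1.6968
Required items = 1.6968 × 36 = 61.08, so 62 items.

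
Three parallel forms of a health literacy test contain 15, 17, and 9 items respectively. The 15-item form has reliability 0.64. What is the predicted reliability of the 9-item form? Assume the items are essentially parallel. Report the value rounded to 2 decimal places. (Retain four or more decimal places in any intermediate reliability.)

0.52

Only the ratio of lengths matters: n = 9/15 = 0.6000
r_{9} = n·r / (1 + (n − 1)·r) = 0.3840 / 0.7440 ≈ 0.5161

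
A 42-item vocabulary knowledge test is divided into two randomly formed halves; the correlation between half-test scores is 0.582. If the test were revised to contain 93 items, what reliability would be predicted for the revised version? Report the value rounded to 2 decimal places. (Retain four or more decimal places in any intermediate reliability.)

0.86

Full-test reliability from the split-half r: r_full = 2(0.582)/(1 + 0.582) = 0.7358
Then adjust to 93 items: n = 93/42 = 2.2143
r_new = n·r_full / (1 + (n − 1)·r_full) = 1.6293 / 1.8935 ≈ 0.8605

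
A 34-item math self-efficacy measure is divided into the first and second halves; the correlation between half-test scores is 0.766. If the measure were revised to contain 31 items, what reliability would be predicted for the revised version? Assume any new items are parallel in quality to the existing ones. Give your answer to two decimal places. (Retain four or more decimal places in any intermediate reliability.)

0.86

Spearman-Brown correction (n = 2): r_full = 2·0.766/(1 + 0.766) = 0.8675
Then adjust to 31 items: n = 31/34 = 0.9118
r_new = n·r_full / (1 + (n − 1)·r_full) = 0.7910 / 0.9235 ≈ 0.8565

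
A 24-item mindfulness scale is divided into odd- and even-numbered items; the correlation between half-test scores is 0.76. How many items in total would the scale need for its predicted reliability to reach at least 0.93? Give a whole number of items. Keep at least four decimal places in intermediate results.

51

Corrected full-test reliability: r_full = 2 × 0.76 / (1 + 0.76) ≈ 0.8636
Solve Spearman-Brown for n: n = 0.93(1 − 0.8636) / [0.8636(1 − 0.93)] = 2.0984
Required items = 2.0984 × 24 = 50.36, so 51 items.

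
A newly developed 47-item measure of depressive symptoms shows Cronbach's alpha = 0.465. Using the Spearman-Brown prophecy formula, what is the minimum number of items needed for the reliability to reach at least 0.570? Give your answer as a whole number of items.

72

n = [0.570 × 0.535] / [0.465 × 0.430]
  = 0.304950 / 0.199950 = 1.5251
Items needed = n × 47 = 1.5251 × 47 ≈ 71.68 → round up to 72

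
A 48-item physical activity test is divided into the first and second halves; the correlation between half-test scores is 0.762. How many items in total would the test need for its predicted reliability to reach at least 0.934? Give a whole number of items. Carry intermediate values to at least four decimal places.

107

r_full = 2(0.762)/(1 + 0.762) = 0.8649
n = r_tgt(1 − r_full) / [r_full(1 − r_tgt)] = 0.934 × 0.1351 / (0.8649 × 0.066) ≈ 2.2105
Required items = 2.2105 × 48 = 106.10, so 107 items.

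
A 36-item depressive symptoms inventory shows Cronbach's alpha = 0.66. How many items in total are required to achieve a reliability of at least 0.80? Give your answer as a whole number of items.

n = 0.80(1 − 0.66) / [0.66(1 − 0.80)]
n = 0.2720 / 0.1320 ≈ 2.0606
2.0606 × 36 = 74.18 → 75 items

75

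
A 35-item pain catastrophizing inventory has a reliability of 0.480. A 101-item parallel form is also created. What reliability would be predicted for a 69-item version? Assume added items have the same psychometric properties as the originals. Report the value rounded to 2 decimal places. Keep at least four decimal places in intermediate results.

0.65

Only the ratio of lengths matters: n = 69/35 = 1.9714
r_{69} = n·r / (1 + (n − 1)·r) = 0.9463 / 1.4663 ≈ 0.6454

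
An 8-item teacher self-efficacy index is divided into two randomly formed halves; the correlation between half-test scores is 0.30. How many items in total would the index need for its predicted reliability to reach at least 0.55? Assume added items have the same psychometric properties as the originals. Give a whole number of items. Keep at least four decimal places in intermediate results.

r_full = 2(0.30)/(1 + 0.30) = 0.4615
Solve Spearman-Brown for n: n = 0.55(1 − 0.4615) / [0.4615(1 − 0.55)] = 1.4261
Items = 1.4261 × 8 ≈ 11.41 → 12

12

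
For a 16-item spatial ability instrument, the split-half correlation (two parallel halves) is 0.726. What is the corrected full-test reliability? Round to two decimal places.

Each half is half the length of the full test, so the full test is n = 2 times a half.
r_full = 2r_hh / (1 + r_hh) = 2 × 0.726 / (1 + 0.726)
       = 1.4520 / 1.7260 = 0.8413

0.84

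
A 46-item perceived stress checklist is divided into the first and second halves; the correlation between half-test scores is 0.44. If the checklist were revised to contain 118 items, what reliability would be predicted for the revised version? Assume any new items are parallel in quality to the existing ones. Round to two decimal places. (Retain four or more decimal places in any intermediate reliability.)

0.80

First correct the split-half correlation to full-test reliability: r_full = 2 × 0.44 / (1 + 0.44) ≈ 0.6111
Then adjust to 118 items: n = 118/46 = 2.5652
r_new = n·r_full / (1 + (n − 1)·r_full) = 1.5676 / 1.9565 ≈ 0.8012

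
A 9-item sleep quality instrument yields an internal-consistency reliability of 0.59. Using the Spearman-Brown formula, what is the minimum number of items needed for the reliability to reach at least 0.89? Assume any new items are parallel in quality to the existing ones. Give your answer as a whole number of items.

Spearman-Brown solved for the length factor n:
n = r_target (1 − r_old) / [ r_old (1 − r_target) ]
n = 0.89(1 − 0.59) / [0.59(1 − 0.89)]
n = 0.3649 / 0.0649 ≈ 5.6225
5.6225 × 9 = 50.60 → 51 items

51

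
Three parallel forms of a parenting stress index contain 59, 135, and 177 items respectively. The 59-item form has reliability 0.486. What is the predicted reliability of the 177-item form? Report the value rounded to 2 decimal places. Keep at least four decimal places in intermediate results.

0.74

Only the ratio of lengths matters: n = 177/59 = 3.0000
r_{177} = n·r / (1 + (n − 1)·r) = 1.4580 / 1.9720 ≈ 0.7394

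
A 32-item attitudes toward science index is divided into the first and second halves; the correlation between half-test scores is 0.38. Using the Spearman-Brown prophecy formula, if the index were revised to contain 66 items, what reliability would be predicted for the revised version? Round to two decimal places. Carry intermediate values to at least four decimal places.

0.72

Spearman-Brown correction (n = 2): r_full = 2·0.38/(1 + 0.38) = 0.5507
Then adjust to 66 items: n = 66/32 = 2.0625
r_new = n·r_full / (1 + (n − 1)·r_full) = 1.1358 / 1.5851 ≈ 0.7165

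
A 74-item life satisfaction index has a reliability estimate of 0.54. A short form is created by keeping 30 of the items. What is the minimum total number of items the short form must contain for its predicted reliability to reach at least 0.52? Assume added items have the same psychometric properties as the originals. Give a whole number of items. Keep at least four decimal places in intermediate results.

First, r for the 30-item form: n = 30/74 = 0.4054, so r_30 = 0.4054·0.54/(1 + (0.4054 − 1)·0.54) = 0.3224
Then solve for n' with r_old = 0.3224, r_target = 0.52: n' = 0.52(1 − 0.3224)/[0.3224(1 − 0.52)] = 2.2769
Total items = 2.2769 × 30 = 68.31, rounded up to 69.

69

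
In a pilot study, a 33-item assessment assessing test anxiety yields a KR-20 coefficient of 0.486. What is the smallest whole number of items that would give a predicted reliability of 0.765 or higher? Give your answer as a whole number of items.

114

n = [0.765 × 0.514] / [0.486 × 0.235]
n = 0.393210 / 0.114210 ≈ 3.4429
So the test needs 3.4429 × 33 ≈ 113.62 items; rounding up, 114.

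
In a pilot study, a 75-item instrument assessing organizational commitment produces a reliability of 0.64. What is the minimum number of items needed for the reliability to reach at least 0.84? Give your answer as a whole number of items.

Rearranging the Spearman-Brown formula for n,
n = r_target (1 − r_old) / [ r_old (1 − r_target) ]
n = 0.84 × (1 − 0.64) / [ 0.64 × (1 − 0.84) ]
  = 0.3024 / 0.1024 = 2.9531
2.9531 × 75 = 221.48 → 222 items

222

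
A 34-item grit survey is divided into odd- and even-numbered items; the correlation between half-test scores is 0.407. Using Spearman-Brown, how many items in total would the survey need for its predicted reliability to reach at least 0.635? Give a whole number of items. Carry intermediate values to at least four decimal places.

Corrected full-test reliability: r_full = 2 × 0.407 / (1 + 0.407) ≈ 0.5785
Solve Spearman-Brown for n: n = 0.635(1 − 0.5785) / [0.5785(1 − 0.635)] = 1.2676
Items = 1.2676 × 34 ≈ 43.10 → 44

44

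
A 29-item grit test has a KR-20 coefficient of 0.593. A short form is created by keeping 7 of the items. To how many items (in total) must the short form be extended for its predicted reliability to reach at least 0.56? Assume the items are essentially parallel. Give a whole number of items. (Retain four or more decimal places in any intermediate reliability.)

26

First, r for the 7-item form: n = 7/29 = 0.2414, so r_7 = 0.2414·0.593/(1 + (0.2414 − 1)·0.593) = 0.2602
Length factor from the short form to reach 0.56: n' = 0.56(1 − 0.2602) / [0.2602(1 − 0.56)] ≈ 3.6186
Total items = 3.6186 × 7 = 25.33, rounded up to 26.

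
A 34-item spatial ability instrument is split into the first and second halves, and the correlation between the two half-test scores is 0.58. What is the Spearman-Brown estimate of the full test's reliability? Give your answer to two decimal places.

0.73

r_full = 2r_hh / (1 + r_hh) = 2 × 0.58 / (1 + 0.58)
       = 1.1600 / 1.5800 = 0.7342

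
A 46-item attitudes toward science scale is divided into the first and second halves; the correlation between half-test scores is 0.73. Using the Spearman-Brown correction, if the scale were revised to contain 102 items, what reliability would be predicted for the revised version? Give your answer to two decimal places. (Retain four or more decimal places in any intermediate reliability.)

0.92

Full-test reliability from the split-half r: r_full = 2(0.73)/(1 + 0.73) = 0.8439
Length factor from 46 to 102 items: n = 102/46 = 2.2174
r_new = n·r_full / (1 + (n − 1)·r_full) = 1.8713 / 2.0274 ≈ 0.9230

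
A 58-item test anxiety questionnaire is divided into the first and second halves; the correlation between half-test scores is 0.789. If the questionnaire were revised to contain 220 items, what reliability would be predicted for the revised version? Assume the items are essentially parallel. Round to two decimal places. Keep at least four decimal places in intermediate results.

Spearman-Brown correction (n = 2): r_full = 2·0.789/(1 + 0.789) = 0.8821
Then adjust to 220 items: n = 220/58 = 3.7931
r_new = n·r_full / (1 + (n − 1)·r_full) = 3.3459 / 3.4638 ≈ 0.9660

0.97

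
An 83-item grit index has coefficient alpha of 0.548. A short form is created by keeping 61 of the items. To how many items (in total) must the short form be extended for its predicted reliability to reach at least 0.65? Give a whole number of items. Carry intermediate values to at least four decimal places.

128

Short-form reliability: n = 61/83 = 0.7349; r_61 = n·r/(1+(n−1)r) ≈ 0.4712
Length factor from the short form to reach 0.65: n' = 0.65(1 − 0.4712) / [0.4712(1 − 0.65)] ≈ 2.0842
Items = 2.0842 × 61 ≈ 127.14 → 128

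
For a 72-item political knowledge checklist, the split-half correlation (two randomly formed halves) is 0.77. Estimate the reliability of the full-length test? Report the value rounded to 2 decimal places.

0.87

Each half is half the length of the full test, so the full test is n = 2 times a half.
r_full = 2r_hh / (1 + r_hh) = 2 × 0.77 / (1 + 0.77)
       = 1.5400 / 1.7700 = 0.8701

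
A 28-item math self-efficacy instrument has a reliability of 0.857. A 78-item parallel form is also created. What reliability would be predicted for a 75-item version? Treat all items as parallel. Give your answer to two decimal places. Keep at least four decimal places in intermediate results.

The 78-item form is not needed; work directly from the 28-item form with n = 75/28 = 2.6786.
r_{75} = n·r / (1 + (n − 1)·r) = 2.2956 / 2.4386 ≈ 0.9414

0.94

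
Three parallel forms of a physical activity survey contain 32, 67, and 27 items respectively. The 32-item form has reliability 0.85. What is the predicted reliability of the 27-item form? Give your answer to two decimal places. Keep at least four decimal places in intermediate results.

0.83

The 67-item form is not needed; work directly from the 32-item form with n = 27/32 = 0.8438.
r_{27} = n·r / (1 + (n − 1)·r) = 0.7172 / 0.8672 ≈ 0.8270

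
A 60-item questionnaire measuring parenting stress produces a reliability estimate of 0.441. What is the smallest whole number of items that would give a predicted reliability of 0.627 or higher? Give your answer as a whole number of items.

128

Rearranging the Spearman-Brown formula for n,
n = r_target (1 − r_old) / [ r_old (1 − r_target) ]
n = 0.627(1 − 0.441) / [0.441(1 − 0.627)]
  = 0.350493 / 0.164493 = 2.1307
So the test needs 2.1307 × 60 ≈ 127.84 items; rounding up, 128.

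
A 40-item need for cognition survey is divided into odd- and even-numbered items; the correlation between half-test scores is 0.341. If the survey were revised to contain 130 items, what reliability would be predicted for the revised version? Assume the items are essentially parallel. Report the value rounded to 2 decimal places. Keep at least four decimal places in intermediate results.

0.77

First correct the split-half correlation to full-test reliability: r_full = 2 × 0.341 / (1 + 0.341) ≈ 0.5086
Then adjust to 130 items: n = 130/40 = 3.2500
r_new = n·r_full / (1 + (n − 1)·r_full) = 1.6530 / 2.1444 ≈ 0.7708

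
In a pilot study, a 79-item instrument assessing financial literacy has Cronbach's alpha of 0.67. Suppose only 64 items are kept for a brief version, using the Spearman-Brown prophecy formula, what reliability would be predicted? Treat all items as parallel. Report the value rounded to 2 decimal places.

0.62

The new length is 64/79 = 0.8101 times the old.
r_new = 0.8101·0.67 / [1 + (0.8101 − 1)·0.67]
     = 0.5428 / 0.8728 = 0.6219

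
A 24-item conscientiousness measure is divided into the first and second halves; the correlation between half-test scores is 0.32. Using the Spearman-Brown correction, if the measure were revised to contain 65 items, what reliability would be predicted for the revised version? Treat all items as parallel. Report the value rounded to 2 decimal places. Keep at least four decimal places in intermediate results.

Spearman-Brown correction (n = 2): r_full = 2·0.32/(1 + 0.32) = 0.4848
Length factor from 24 to 65 items: n = 65/24 = 2.7083
r_new = n·r_full / (1 + (n − 1)·r_full) = 1.3130 / 1.8282 ≈ 0.7182

0.72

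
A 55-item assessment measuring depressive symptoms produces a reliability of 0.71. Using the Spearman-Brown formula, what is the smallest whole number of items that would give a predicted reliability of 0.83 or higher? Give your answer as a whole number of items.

Invert Spearman-Brown to solve for n:
n = r_target (1 − r_old) / [ r_old (1 − r_target) ]
n = 0.83(1 − 0.71) / [0.71(1 − 0.83)]
  = 0.2407 / 0.1207 = 1.9942
1.9942 × 55 = 109.68 → 110 items

110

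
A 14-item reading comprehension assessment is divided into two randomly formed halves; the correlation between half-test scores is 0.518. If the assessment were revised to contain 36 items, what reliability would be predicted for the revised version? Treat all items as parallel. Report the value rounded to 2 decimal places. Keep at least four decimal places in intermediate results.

Full-test reliability from the split-half r: r_full = 2(0.518)/(1 + 0.518) = 0.6825
Then adjust to 36 items: n = 36/14 = 2.5714
r_new = n·r_full / (1 + (n − 1)·r_full) = 1.7550 / 2.0725 ≈ 0.8468

0.85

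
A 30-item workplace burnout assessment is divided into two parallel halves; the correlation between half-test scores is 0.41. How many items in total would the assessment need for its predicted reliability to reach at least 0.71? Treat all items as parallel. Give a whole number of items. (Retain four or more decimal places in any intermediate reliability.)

53

Corrected full-test reliability: r_full = 2 × 0.41 / (1 + 0.41) ≈ 0.5816
n = r_tgt(1 − r_full) / [r_full(1 − r_tgt)] = 0.71 × 0.4184 / (0.5816 × 0.29) ≈ 1.7613
Items = 1.7613 × 30 ≈ 52.84 → 53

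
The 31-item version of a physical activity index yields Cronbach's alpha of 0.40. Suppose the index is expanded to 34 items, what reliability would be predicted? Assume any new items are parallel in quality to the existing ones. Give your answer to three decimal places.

Length ratio n = 34/31 = 1.0968
Spearman-Brown: r_new = n·r / (1 + (n − 1)·r)
r_new = (1.0968 × 0.40) / (1 + (1.0968 − 1) × 0.40)
     = 0.4387 / 1.0387 = 0.4224

0.422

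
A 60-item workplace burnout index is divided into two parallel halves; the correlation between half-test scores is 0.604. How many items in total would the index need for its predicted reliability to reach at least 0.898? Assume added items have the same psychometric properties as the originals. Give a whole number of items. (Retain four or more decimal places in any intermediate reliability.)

Corrected full-test reliability: r_full = 2 × 0.604 / (1 + 0.604) ≈ 0.7531
Solve Spearman-Brown for n: n = 0.898(1 − 0.7531) / [0.7531(1 − 0.898)] = 2.8863
Items = 2.8863 × 60 ≈ 173.18 → 174

174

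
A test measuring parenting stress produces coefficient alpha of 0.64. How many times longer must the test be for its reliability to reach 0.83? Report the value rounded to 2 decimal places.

2.75

Rearranging the Spearman-Brown formula for n,
n = r_target (1 − r_old) / [ r_old (1 − r_target) ]
n = [0.83 × 0.36] / [0.64 × 0.17]
n = 0.2988 / 0.1088 ≈ 2.7463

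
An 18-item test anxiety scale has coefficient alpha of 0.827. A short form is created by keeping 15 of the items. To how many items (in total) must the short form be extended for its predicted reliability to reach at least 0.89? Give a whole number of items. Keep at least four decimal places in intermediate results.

31

First, r for the 15-item form: n = 15/18 = 0.8333, so r_15 = 0.8333·0.827/(1 + (0.8333 − 1)·0.827) = 0.7993
Then solve for n' with r_old = 0.7993, r_target = 0.89: n' = 0.89(1 − 0.7993)/[0.7993(1 − 0.89)] = 2.0316
Items = 2.0316 × 15 ≈ 30.47 → 31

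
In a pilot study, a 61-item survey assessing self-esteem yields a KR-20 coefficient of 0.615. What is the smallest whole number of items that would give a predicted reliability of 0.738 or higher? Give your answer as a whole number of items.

Spearman-Brown solved for the length factor n:
n = r*(1 − r) / [ r (1 − r*) ]
n = [0.738 × 0.385] / [0.615 × 0.262]
n = 0.284130 / 0.161130 ≈ 1.7634
1.7634 × 61 = 107.57 → 108 items

108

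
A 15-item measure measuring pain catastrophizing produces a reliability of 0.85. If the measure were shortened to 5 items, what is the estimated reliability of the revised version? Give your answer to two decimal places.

0.65

Length ratio n = 5/15 = 0.3333
Apply the Spearman-Brown prophecy formula, r' = nr / [1 + (n − 1)r]:
r_new = (0.3333 × 0.85) / (1 + (0.3333 − 1) × 0.85)
     = 0.2833 / 0.4333 = 0.6538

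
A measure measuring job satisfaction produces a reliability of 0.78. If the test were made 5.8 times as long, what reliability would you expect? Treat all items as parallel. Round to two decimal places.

By Spearman-Brown, r_new = n r / (1 + (n − 1) r).
r_new = (5.8 × 0.78) / (1 + (5.8 − 1) × 0.78)
r_new = 4.5240 / 4.7440 ≈ 0.9536

0.95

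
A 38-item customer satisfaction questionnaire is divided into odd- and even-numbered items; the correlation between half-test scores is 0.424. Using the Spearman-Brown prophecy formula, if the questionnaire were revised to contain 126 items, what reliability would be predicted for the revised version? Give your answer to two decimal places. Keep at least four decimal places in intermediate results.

0.83

First correct the split-half correlation to full-test reliability: r_full = 2 × 0.424 / (1 + 0.424) ≈ 0.5955
Then adjust to 126 items: n = 126/38 = 3.3158
r_new = n·r_full / (1 + (n − 1)·r_full) = 1.9746 / 2.3791 ≈ 0.8300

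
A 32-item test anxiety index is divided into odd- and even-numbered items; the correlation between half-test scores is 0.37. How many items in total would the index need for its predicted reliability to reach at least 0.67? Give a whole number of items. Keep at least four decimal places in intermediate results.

r_full = 2(0.37)/(1 + 0.37) = 0.5401
Solve Spearman-Brown for n: n = 0.67(1 − 0.5401) / [0.5401(1 − 0.67)] = 1.7288
Items = 1.7288 × 32 ≈ 55.32 → 56

56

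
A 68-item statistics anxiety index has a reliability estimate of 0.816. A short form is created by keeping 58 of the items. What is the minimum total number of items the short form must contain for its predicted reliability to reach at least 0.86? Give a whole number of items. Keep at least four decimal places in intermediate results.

Short-form reliability: n = 58/68 = 0.8529; r_58 = n·r/(1+(n−1)r) ≈ 0.7909
Length factor from the short form to reach 0.86: n' = 0.86(1 − 0.7909) / [0.7909(1 − 0.86)] ≈ 1.6241
Total items = 1.6241 × 58 = 94.20, rounded up to 95.

95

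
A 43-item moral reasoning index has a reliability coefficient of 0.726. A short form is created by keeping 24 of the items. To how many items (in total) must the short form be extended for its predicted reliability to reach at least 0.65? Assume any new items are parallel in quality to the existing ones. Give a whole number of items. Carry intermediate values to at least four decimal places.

Short-form reliability: n = 24/43 = 0.5581; r_24 = n·r/(1+(n−1)r) ≈ 0.5966
Length factor from the short form to reach 0.65: n' = 0.65(1 − 0.5966) / [0.5966(1 − 0.65)] ≈ 1.2557
Items = 1.2557 × 24 ≈ 30.14 → 31

31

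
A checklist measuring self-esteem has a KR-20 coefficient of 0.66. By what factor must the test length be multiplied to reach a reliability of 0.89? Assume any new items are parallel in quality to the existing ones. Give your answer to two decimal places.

n = 0.89 × (1 − 0.66) / [ 0.66 × (1 − 0.89) ]
n = 0.3026 / 0.0726 ≈ 4.1680

4.17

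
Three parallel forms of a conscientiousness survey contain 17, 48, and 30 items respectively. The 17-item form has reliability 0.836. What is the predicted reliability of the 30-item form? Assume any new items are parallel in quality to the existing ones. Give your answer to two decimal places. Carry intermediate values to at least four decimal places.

0.90

The 48-item form is not needed; work directly from the 17-item form with n = 30/17 = 1.7647.
r_{30} = n·r / (1 + (n − 1)·r) = 1.4753 / 1.6393 ≈ 0.9000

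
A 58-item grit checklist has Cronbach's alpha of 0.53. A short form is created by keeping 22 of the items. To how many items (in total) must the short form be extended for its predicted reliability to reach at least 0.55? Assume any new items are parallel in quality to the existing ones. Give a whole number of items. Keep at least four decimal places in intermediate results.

63

Short-form reliability: n = 22/58 = 0.3793; r_22 = n·r/(1+(n−1)r) ≈ 0.2996
Length factor from the short form to reach 0.55: n' = 0.55(1 − 0.2996) / [0.2996(1 − 0.55)] ≈ 2.8573
Items = 2.8573 × 22 ≈ 62.86 → 63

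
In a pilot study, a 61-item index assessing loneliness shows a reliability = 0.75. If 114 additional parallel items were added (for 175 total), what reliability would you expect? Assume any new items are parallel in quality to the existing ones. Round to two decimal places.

0.90

The new length is 175/61 = 2.8689 times the old.
r_new = 2.8689·0.75 / [1 + (2.8689 − 1)·0.75]
     = 2.1517 / 2.4017 = 0.8959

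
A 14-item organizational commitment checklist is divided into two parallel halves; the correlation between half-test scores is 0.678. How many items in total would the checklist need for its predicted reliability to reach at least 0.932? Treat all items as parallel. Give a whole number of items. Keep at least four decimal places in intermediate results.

Corrected full-test reliability: r_full = 2 × 0.678 / (1 + 0.678) ≈ 0.8081
n = r_tgt(1 − r_full) / [r_full(1 − r_tgt)] = 0.932 × 0.1919 / (0.8081 × 0.068) ≈ 3.2547
Required items = 3.2547 × 14 = 45.57, so 46 items.

46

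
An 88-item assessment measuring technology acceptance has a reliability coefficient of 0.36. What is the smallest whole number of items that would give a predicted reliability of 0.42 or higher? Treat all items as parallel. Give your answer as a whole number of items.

Spearman-Brown solved for the length factor n:
n = r_target (1 − r_old) / [ r_old (1 − r_target) ]
n = [0.42 × 0.64] / [0.36 × 0.58]
  = 0.2688 / 0.2088 = 1.2874
Items needed = n × 88 = 1.2874 × 88 ≈ 113.29 → round up to 114

114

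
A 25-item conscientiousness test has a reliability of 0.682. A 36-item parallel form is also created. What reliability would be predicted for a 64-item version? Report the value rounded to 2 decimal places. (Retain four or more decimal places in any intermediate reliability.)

0.85

The 36-item form is not needed; work directly from the 25-item form with n = 64/25 = 2.5600.
r_{64} = n·r / (1 + (n − 1)·r) = 1.7459 / 2.0639 ≈ 0.8459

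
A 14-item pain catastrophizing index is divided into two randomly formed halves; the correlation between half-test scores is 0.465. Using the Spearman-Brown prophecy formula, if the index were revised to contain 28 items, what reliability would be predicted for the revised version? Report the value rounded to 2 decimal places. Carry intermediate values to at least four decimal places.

Spearman-Brown correction (n = 2): r_full = 2·0.465/(1 + 0.465) = 0.6348
Then adjust to 28 items: n = 28/14 = 2.0000
r_new = n·r_full / (1 + (n − 1)·r_full) = 1.2696 / 1.6348 ≈ 0.7766

0.78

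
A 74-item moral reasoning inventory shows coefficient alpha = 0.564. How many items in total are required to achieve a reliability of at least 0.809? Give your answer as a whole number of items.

n = 0.809(1 − 0.564) / [0.564(1 − 0.809)]
  = 0.352724 / 0.107724 = 3.2743
So the test needs 3.2743 × 74 ≈ 242.30 items; rounding up, 243.

243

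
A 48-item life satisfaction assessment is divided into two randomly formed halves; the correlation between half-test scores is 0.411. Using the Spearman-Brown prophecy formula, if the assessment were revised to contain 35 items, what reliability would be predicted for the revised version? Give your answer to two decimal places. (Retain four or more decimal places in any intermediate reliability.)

0.50

Full-test reliability from the split-half r: r_full = 2(0.411)/(1 + 0.411) = 0.5826
Length factor from 48 to 35 items: n = 35/48 = 0.7292
r_new = n·r_full / (1 + (n − 1)·r_full) = 0.4248 / 0.8422 ≈ 0.5044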